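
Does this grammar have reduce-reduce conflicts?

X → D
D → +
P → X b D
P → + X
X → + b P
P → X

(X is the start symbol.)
Augment with X' → X and build the canonical LR(0) collection (I0 = CLOSURE({[X' → . X]}), then GOTO on every symbol after a dot until no new states appear). It has 12 states:
  I0: { [D → . +], [X → . + b P], [X → . D], [X' → . X] }  — shift
  I1: { [D → + .], [X → + . b P] }  — shift, reduce
  I2: { [X → D .] }  — reduce
  I3: { [X' → X .] }  — accept
  I4: { [D → . +], [P → . + X], [P → . X b D], [P → . X], [X → + b . P], [X → . + b P], [X → . D] }  — shift
  I5: { [D → + .], [D → . +], [P → + . X], [X → + . b P], [X → . + b P], [X → . D] }  — shift, reduce
  I6: { [X → + b P .] }  — reduce
  I7: { [P → X . b D], [P → X .] }  — shift, reduce
  I8: { [D → . +], [P → X b . D] }  — shift
  I9: { [D → + .] }  — reduce
  I10: { [P → X b D .] }  — reduce
  I11: { [P → + X .] }  — reduce

No state contains more than one complete item.

Answer: No reduce-reduce conflicts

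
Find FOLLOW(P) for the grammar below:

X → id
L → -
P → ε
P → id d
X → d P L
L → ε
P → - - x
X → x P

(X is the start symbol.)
To compute FOLLOW(P), find every occurrence of P on a right-hand side N → α P β: add FIRST(β) \ {ε}, and if β is empty or nullable also add FOLLOW(N). Iterate to a fixed point.

In X → d P L: P is followed by L, add FIRST(L) \ {ε} = { '-' }
  L is nullable, so also add FOLLOW(X)
In X → x P: P is at the end, add FOLLOW(X)

The FOLLOW sets referred to above (computed the same way, to a fixed point):
  FOLLOW(X) = { $ }

Taking the union: FOLLOW(P) = { $, '-' }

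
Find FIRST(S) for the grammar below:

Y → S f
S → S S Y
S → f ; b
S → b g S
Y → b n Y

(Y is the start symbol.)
{ 'b', 'f' }

To compute FIRST(S), examine every production with S on the left-hand side, reading each right-hand side left to right until a non-nullable symbol is reached.

From S → S S Y:
  - S is the symbol being defined: contributes nothing new
    S is not nullable, so stop
From S → f ; b:
  - f is a terminal: add 'f' and stop
From S → b g S:
  - b is a terminal: add 'b' and stop

Collecting: FIRST(S) = { 'b', 'f' }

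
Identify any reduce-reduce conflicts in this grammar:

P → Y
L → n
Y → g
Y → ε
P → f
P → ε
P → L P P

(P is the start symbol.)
Augment with P' → P and build the canonical LR(0) collection (I0 = CLOSURE({[P' → . P]}), then GOTO on every symbol after a dot until no new states appear). It has 9 states:
  I0: { [L → . n], [P → . L P P], [P → . Y], [P → . f], [P → .], [P' → . P], [Y → . g], [Y → .] }  — shift, 2 reduces
  I1: { [L → . n], [P → . L P P], [P → . Y], [P → . f], [P → .], [P → L . P P], [Y → . g], [Y → .] }  — shift, 2 reduces
  I2: { [P' → P .] }  — accept
  I3: { [P → Y .] }  — reduce
  I4: { [P → f .] }  — reduce
  I5: { [Y → g .] }  — reduce
  I6: { [L → n .] }  — reduce
  I7: { [L → . n], [P → . L P P], [P → . Y], [P → . f], [P → .], [P → L P . P], [Y → . g], [Y → .] }  — shift, 2 reduces
  I8: { [P → L P P .] }  — reduce

I0 contains complete items [P → .], [Y → .] — reduce-reduce conflict.
I1 contains complete items [P → .], [Y → .] — reduce-reduce conflict.
I7 contains complete items [P → .], [Y → .] — reduce-reduce conflict.

Answer: Yes — I0: [P → .] vs [Y → .]; I1: [P → .] vs [Y → .]; I7: [P → .] vs [Y → .]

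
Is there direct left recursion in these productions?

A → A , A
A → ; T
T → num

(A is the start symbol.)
A → A , A: LEFT RECURSIVE (starts with A)
A → ; T: starts with ';'
T → num: starts with num

The grammar has direct left recursion on: A.

Answer: Yes, A is left-recursive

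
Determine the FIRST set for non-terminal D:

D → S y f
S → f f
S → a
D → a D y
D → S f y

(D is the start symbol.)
{ 'a', 'f' }

To compute FIRST(D), examine every production with D on the left-hand side, reading each right-hand side left to right until a non-nullable symbol is reached.

FIRST sets of the other non-terminals involved (by the same procedure, iterated to a fixed point):
  FIRST(S) = { 'a', 'f' }

From D → S y f:
  - S is a non-terminal: add FIRST(S) \ {ε} = { 'a', 'f' }
    S is not nullable, so stop
From D → a D y:
  - a is a terminal: add 'a' and stop
From D → S f y:
  - S is a non-terminal: add FIRST(S) \ {ε} = { 'a', 'f' }
    S is not nullable, so stop

Collecting: FIRST(D) = { 'a', 'f' }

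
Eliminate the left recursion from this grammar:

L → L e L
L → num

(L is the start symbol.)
L is directly left-recursive. The standard transformation for
  A → A α₁ | ... | A α_m | β₁ | ... | β_n
is
  A  → β₁ A' | ... | β_n A'
  A' → α₁ A' | ... | α_m A' | ε

L → num becomes L → num L'
L → L e L becomes L' → e L L'
Add L' → ε

Resulting grammar:
L → num L'
L' → e L L'
L' → ε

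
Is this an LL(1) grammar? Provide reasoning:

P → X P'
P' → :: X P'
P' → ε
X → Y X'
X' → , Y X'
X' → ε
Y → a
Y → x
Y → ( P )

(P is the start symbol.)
A grammar is LL(1) if for each non-terminal N with multiple productions, the predict sets of those productions are pairwise disjoint, where PREDICT(N → α) = (FIRST(α) \ {ε}) ∪ (FOLLOW(N) if α ⇒* ε).

Relevant sets:
  FOLLOW(P') = { $, ')' }
  FOLLOW(X') = { $, ')', '::' }

For P':
  PREDICT(P' → :: X P') = { '::' }
  PREDICT(P' → ε) = { $, ')' }
For X':
  PREDICT(X' → ',' Y X') = { ',' }
  PREDICT(X' → ε) = { $, ')', '::' }
For Y:
  PREDICT(Y → a) = { 'a' }
  PREDICT(Y → x) = { 'x' }
  PREDICT(Y → '(' P ')') = { '(' }
P, X have a single production, so nothing to check there.

All predict sets are disjoint. The grammar IS LL(1).

Answer: Yes, the grammar is LL(1).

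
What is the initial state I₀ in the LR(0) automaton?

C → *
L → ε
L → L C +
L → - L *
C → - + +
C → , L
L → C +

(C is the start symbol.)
{ [C → . *], [C → . , L], [C → . - + +], [C' → . C] }

First, augment the grammar with C' → C
I₀ = CLOSURE({ [C' → . C] }):
  [C' → . C] has the dot before C: add [C → . *], [C → . - + +], [C → . , L]
No further items can be added.

I₀ = { [C → . *], [C → . , L], [C → . - + +], [C' → . C] }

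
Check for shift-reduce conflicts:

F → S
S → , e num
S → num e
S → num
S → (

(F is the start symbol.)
A shift-reduce conflict occurs when an LR(0) state has both:
  - a complete (reduce) item [A → α .] (dot at the end), and
  - a shift item [B → β . c γ] (dot before a terminal).

Augment with F' → F and build the canonical LR(0) collection (I0 = CLOSURE({[F' → . F]}), then GOTO on every symbol after a dot until no new states appear). It has 9 states:
  I0: { [F → . S], [F' → . F], [S → . (], [S → . , e num], [S → . num e], [S → . num] }  — shift
  I1: { [S → ( .] }  — reduce
  I2: { [S → , . e num] }  — shift
  I3: { [F' → F .] }  — accept
  I4: { [F → S .] }  — reduce
  I5: { [S → num . e], [S → num .] }  — shift, reduce
  I6: { [S → num e .] }  — reduce
  I7: { [S → , e . num] }  — shift
  I8: { [S → , e num .] }  — reduce

I5 contains reduce item [S → num .] and shift item [S → num . e] — shift-reduce conflict.

Answer: Yes — I5: [S → num .] vs [S → num . e]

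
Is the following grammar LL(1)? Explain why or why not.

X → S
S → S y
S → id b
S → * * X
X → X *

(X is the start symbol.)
No. Predict set conflict for X: { '*', 'id' }

Relevant sets:
  FIRST(S) = { '*', 'id' }
  FIRST(X) = { '*', 'id' }

For X:
  PREDICT(X → S) = { '*', 'id' }
  PREDICT(X → X '*') = { '*', 'id' }
For S:
  PREDICT(S → S y) = { '*', 'id' }
  PREDICT(S → id b) = { 'id' }
  PREDICT(S → '*' '*' X) = { '*' }

Conflict found: Predict set conflict for X: { '*', 'id' }
The grammar is NOT LL(1).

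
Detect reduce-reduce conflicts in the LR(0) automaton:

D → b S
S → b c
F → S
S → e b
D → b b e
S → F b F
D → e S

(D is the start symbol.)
A reduce-reduce conflict occurs when an LR(0) state has two complete items [A → α .] and [B → β .] — both call for a reduction, and with no lookahead the parser cannot choose between them.

Augment with D' → D and build the canonical LR(0) collection (I0 = CLOSURE({[D' → . D]}), then GOTO on every symbol after a dot until no new states appear). It has 16 states:
  I0: { [D → . b S], [D → . b b e], [D → . e S], [D' → . D] }  — shift
  I1: { [D' → D .] }  — accept
  I2: { [D → b . S], [D → b . b e], [F → . S], [S → . F b F], [S → . b c], [S → . e b] }  — shift
  I3: { [D → e . S], [F → . S], [S → . F b F], [S → . b c], [S → . e b] }  — shift
  I4: { [S → F . b F] }  — shift
  I5: { [D → e S .], [F → S .] }  — 2 reduces
  I6: { [S → b . c] }  — shift
  I7: { [S → e . b] }  — shift
  I8: { [S → e b .] }  — reduce
  I9: { [S → b c .] }  — reduce
  I10: { [F → . S], [S → . F b F], [S → . b c], [S → . e b], [S → F b . F] }  — shift
  I11: { [S → F . b F], [S → F b F .] }  — shift, reduce
  I12: { [F → S .] }  — reduce
  I13: { [D → b S .], [F → S .] }  — 2 reduces
  I14: { [D → b b . e], [S → b . c] }  — shift
  I15: { [D → b b e .] }  — reduce

I5 contains complete items [D → e S .], [F → S .] — reduce-reduce conflict.
I13 contains complete items [D → b S .], [F → S .] — reduce-reduce conflict.

Answer: Yes — I5: [D → e S .] vs [F → S .]; I13: [D → b S .] vs [F → S .]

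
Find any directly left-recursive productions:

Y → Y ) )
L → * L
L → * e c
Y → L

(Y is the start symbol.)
Direct left recursion occurs when N → N α for some non-terminal N (the right-hand side begins with the left-hand side itself).

Y → Y ) ): LEFT RECURSIVE (starts with Y)
L → * L: starts with '*'
L → * e c: starts with '*'
Y → L: starts with L

The grammar has direct left recursion on: Y.

Answer: Yes, Y is left-recursive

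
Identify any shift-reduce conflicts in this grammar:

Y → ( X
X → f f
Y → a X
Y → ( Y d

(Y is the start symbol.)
No shift-reduce conflicts

A shift-reduce conflict occurs when an LR(0) state has both:
  - a complete (reduce) item [A → α .] (dot at the end), and
  - a shift item [B → β . c γ] (dot before a terminal).

Augment with Y' → Y and build the canonical LR(0) collection (I0 = CLOSURE({[Y' → . Y]}), then GOTO on every symbol after a dot until no new states appear). It has 10 states:
  I0: { [Y → . ( X], [Y → . ( Y d], [Y → . a X], [Y' → . Y] }  — shift
  I1: { [X → . f f], [Y → ( . X], [Y → ( . Y d], [Y → . ( X], [Y → . ( Y d], [Y → . a X] }  — shift
  I2: { [Y' → Y .] }  — accept
  I3: { [X → . f f], [Y → a . X] }  — shift
  I4: { [Y → a X .] }  — reduce
  I5: { [X → f . f] }  — shift
  I6: { [X → f f .] }  — reduce
  I7: { [Y → ( X .] }  — reduce
  I8: { [Y → ( Y . d] }  — shift
  I9: { [Y → ( Y d .] }  — reduce

No state contains both a complete item and a shift item.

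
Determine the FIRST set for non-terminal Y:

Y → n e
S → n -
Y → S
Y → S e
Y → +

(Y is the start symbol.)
{ '+', 'n' }

FIRST sets of the other non-terminals involved (by the same procedure, iterated to a fixed point):
  FIRST(S) = { 'n' }

From Y → n e:
  - n is a terminal: add 'n' and stop
From Y → S:
  - S is a non-terminal: add FIRST(S) \ {ε} = { 'n' }
    S is not nullable, so stop
From Y → S e:
  - S is a non-terminal: add FIRST(S) \ {ε} = { 'n' }
    S is not nullable, so stop
From Y → +:
  - '+' is a terminal: add '+' and stop

Collecting: FIRST(Y) = { '+', 'n' }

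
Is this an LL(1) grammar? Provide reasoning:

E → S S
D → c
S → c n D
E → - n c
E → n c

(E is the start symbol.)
Relevant sets:
  FIRST(S) = { 'c' }

For E:
  PREDICT(E → S S) = { 'c' }
  PREDICT(E → '-' n c) = { '-' }
  PREDICT(E → n c) = { 'n' }
D, S have a single production, so nothing to check there.

All predict sets are disjoint. The grammar IS LL(1).

Answer: Yes, the grammar is LL(1).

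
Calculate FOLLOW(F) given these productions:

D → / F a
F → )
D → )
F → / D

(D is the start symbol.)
In D → / F a: F is followed by a, add FIRST(a) \ {ε} = { 'a' }

Taking the union: FOLLOW(F) = { 'a' }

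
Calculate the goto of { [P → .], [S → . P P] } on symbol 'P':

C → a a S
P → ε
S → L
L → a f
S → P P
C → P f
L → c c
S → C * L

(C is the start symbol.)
{ [P → .], [S → P . P] }

GOTO(I, 'P') = CLOSURE({ [A → αX.β] : [A → α.Xβ] ∈ I, X = 'P' })

Items with dot before 'P', with the dot advanced:
  [S → . P P] → [S → P . P]
Closure of the advanced items:
  [S → P . P] has the dot before P: add [P → .]

GOTO = { [P → .], [S → P . P] }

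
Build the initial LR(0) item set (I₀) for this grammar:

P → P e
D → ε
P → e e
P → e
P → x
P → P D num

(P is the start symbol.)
{ [P → . P D num], [P → . P e], [P → . e e], [P → . e], [P → . x], [P' → . P] }

First, augment the grammar with P' → P
I₀ = CLOSURE({ [P' → . P] }):
  [P' → . P] has the dot before P: add [P → . P e], [P → . e e], [P → . e], [P → . x], [P → . P D num]
No further items can be added.

I₀ = { [P → . P D num], [P → . P e], [P → . e e], [P → . e], [P → . x], [P' → . P] }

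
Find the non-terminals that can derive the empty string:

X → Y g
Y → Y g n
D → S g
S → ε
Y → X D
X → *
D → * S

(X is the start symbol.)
{ 'S' }

A non-terminal is nullable if it can derive ε (the empty string): either it has an ε-production, or it has a production whose right-hand side consists entirely of nullable non-terminals.

ε-productions: S → ε
So S is immediately nullable.
No further non-terminal can be added: every production for the remaining non-terminals contains a terminal or a non-nullable non-terminal.
Nullable = { 'S' }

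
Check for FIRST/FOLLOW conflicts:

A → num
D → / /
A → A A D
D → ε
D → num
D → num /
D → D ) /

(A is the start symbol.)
Yes. D → '/' '/' with FOLLOW(D) on { '/' }; D → num with FOLLOW(D) on { 'num' }; D → num '/' with FOLLOW(D) on { 'num' }; D → D ')' '/' with FOLLOW(D) on { ')', '/', 'num' }

Nullable non-terminals: D.
FIRST sets used below: FIRST(D) = { ')', '/', 'num', ε }

D: nullable alternative(s) D → ε; FOLLOW(D) = { $, ')', '/', 'num' }
  D → / /: FIRST \ {ε} = { '/' } — overlaps FOLLOW(D) on { '/' }: CONFLICT
  D → ε: FIRST \ {ε} = { } — this is the only nullable alternative, skip
  D → num: FIRST \ {ε} = { 'num' } — overlaps FOLLOW(D) on { 'num' }: CONFLICT
  D → num /: FIRST \ {ε} = { 'num' } — overlaps FOLLOW(D) on { 'num' }: CONFLICT
  D → D ) /: FIRST \ {ε} = { ')', '/', 'num' } — overlaps FOLLOW(D) on { ')', '/', 'num' }: CONFLICT

A has no nullable alternative, so no FIRST/FOLLOW check is needed there.

So the grammar has 4 FIRST/FOLLOW conflicts (marked CONFLICT above).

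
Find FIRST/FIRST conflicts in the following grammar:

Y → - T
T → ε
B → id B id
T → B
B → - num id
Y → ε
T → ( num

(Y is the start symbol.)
No FIRST/FIRST conflicts.

A FIRST/FIRST conflict occurs when two productions N → α and N → β for the same non-terminal have FIRST(α) ∩ FIRST(β) ≠ ∅ (with ε ∈ FIRST of a nullable right-hand side, so two nullable alternatives also conflict).

FIRST sets of the non-terminals at (or reachable through a nullable prefix from) the front of some alternative:
  FIRST(B) = { '-', 'id' }

Productions for Y:
  Y → - T: FIRST = { '-' }
  Y → ε: FIRST = { ε }
Productions for T:
  T → ε: FIRST = { ε }
  T → B: FIRST = { '-', 'id' }
  T → ( num: FIRST = { '(' }
Productions for B:
  B → id B id: FIRST = { 'id' }
  B → - num id: FIRST = { '-' }

All alternatives of each non-terminal have pairwise disjoint FIRST sets.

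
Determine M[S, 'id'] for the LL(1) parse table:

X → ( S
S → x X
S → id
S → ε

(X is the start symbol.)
To find M[S, 'id'], we find productions for S where 'id' is in the predict set (PREDICT(N → α) = (FIRST(α) \ {ε}) ∪ (FOLLOW(N) if α ⇒* ε)).

Relevant sets:
  FOLLOW(S) = { $ }

S → x X: PREDICT = { 'x' }
S → id: PREDICT = { 'id' }
  'id' is in predict set, so this production goes in M[S, 'id']
S → ε: PREDICT = { $ }

M[S, 'id'] = S → id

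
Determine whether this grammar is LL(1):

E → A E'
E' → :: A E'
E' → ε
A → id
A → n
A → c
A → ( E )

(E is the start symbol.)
Yes, the grammar is LL(1).

Relevant sets:
  FOLLOW(E') = { $, ')' }

For E':
  PREDICT(E' → :: A E') = { '::' }
  PREDICT(E' → ε) = { $, ')' }
For A:
  PREDICT(A → id) = { 'id' }
  PREDICT(A → n) = { 'n' }
  PREDICT(A → c) = { 'c' }
  PREDICT(A → '(' E ')') = { '(' }
E has a single production, so nothing to check there.

All predict sets are disjoint. The grammar IS LL(1).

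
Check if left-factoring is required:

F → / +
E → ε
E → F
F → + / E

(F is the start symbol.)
Left-factoring is needed when two productions for the same non-terminal
share a common prefix on the right-hand side.

Productions for F:
  F → / +
  F → + / E
Productions for E:
  E → ε
  E → F

No common prefixes found.

Answer: No, left-factoring is not needed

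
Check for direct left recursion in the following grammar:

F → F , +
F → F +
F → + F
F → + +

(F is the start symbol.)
Direct left recursion occurs when N → N α for some non-terminal N (the right-hand side begins with the left-hand side itself).

F → F , +: LEFT RECURSIVE (starts with F)
F → F +: LEFT RECURSIVE (starts with F)
F → + F: starts with '+'
F → + +: starts with '+'

The grammar has direct left recursion on: F.

Answer: Yes, F is left-recursive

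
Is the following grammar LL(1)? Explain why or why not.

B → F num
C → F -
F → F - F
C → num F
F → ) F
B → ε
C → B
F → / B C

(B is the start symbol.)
A grammar is LL(1) if for each non-terminal N with multiple productions, the predict sets of those productions are pairwise disjoint, where PREDICT(N → α) = (FIRST(α) \ {ε}) ∪ (FOLLOW(N) if α ⇒* ε).

Relevant sets:
  FIRST(F) = { ')', '/' }
  FIRST(B) = { ')', '/', ε }
  FOLLOW(B) = { $, ')', '-', '/', 'num' }
  FOLLOW(C) = { '-', 'num' }

For B:
  PREDICT(B → F num) = { ')', '/' }
  PREDICT(B → ε) = { $, ')', '-', '/', 'num' }
For C:
  PREDICT(C → F '-') = { ')', '/' }
  PREDICT(C → num F) = { 'num' }
  PREDICT(C → B) = { ')', '-', '/', 'num' }
For F:
  PREDICT(F → F '-' F) = { ')', '/' }
  PREDICT(F → ')' F) = { ')' }
  PREDICT(F → '/' B C) = { '/' }

Conflict found: Predict set conflict for B: { ')', '/' }
The grammar is NOT LL(1).

Answer: No. Predict set conflict for B: { ')', '/' }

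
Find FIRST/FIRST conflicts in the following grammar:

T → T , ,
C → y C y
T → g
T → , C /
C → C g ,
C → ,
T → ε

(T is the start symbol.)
A FIRST/FIRST conflict occurs when two productions N → α and N → β for the same non-terminal have FIRST(α) ∩ FIRST(β) ≠ ∅ (with ε ∈ FIRST of a nullable right-hand side, so two nullable alternatives also conflict).

FIRST sets of the non-terminals at (or reachable through a nullable prefix from) the front of some alternative:
  FIRST(T) = { ',', 'g', ε }
  FIRST(C) = { ',', 'y' }

Productions for T:
  T → T , ,: FIRST = { ',', 'g' }
  T → g: FIRST = { 'g' }
  T → , C /: FIRST = { ',' }
  T → ε: FIRST = { ε }
Productions for C:
  C → y C y: FIRST = { 'y' }
  C → C g ,: FIRST = { ',', 'y' }
  C → ,: FIRST = { ',' }

Conflict for T: T → T , , and T → g
  Overlap: { 'g' }
Conflict for T: T → T , , and T → , C /
  Overlap: { ',' }
Conflict for C: C → y C y and C → C g ,
  Overlap: { 'y' }
Conflict for C: C → C g , and C → ,
  Overlap: { ',' }

Answer: Yes. T → T ',' ',' / T → g on { 'g' }; T → T ',' ',' / T → ',' C '/' on { ',' }; C → y C y / C → C g ',' on { 'y' }; C → C g ',' / C → ',' on { ',' }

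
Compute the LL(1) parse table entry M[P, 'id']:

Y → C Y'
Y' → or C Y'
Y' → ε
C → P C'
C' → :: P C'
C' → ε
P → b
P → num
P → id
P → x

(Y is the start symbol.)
P → id

To find M[P, 'id'], we find productions for P where 'id' is in the predict set (PREDICT(N → α) = (FIRST(α) \ {ε}) ∪ (FOLLOW(N) if α ⇒* ε)).

P → b: PREDICT = { 'b' }
P → num: PREDICT = { 'num' }
P → id: PREDICT = { 'id' }
  'id' is in predict set, so this production goes in M[P, 'id']
P → x: PREDICT = { 'x' }

M[P, 'id'] = P → id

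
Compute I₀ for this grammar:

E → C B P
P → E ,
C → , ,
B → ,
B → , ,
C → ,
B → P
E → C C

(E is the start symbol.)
First, augment the grammar with E' → E
I₀ = CLOSURE({ [E' → . E] }):
  [E' → . E] has the dot before E: add [E → . C B P], [E → . C C]
  [E → . C B P] has the dot before C: add [C → . , ,], [C → . ,]
No further items can be added.

I₀ = { [C → . , ,], [C → . ,], [E → . C B P], [E → . C C], [E' → . E] }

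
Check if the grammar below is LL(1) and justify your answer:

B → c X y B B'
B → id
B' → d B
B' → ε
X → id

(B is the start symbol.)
Relevant sets:
  FOLLOW(B') = { $, 'd' }

For B:
  PREDICT(B → c X y B B') = { 'c' }
  PREDICT(B → id) = { 'id' }
For B':
  PREDICT(B' → d B) = { 'd' }
  PREDICT(B' → ε) = { $, 'd' }
X has a single production, so nothing to check there.

Conflict found: Predict set conflict for B': { 'd' }
The grammar is NOT LL(1).

Answer: No. Predict set conflict for B': { 'd' }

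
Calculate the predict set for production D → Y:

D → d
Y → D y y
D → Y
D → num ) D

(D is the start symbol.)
{ 'd', 'num' }

PREDICT(D → Y) = (FIRST(RHS) \ {ε}) ∪ (FOLLOW(D) if ε ∈ FIRST(RHS), i.e. RHS ⇒* ε)
FIRST(Y) = { 'd', 'num' }
FIRST(Y) = { 'd', 'num' }
ε ∉ FIRST(Y), so FOLLOW(D) is not added.
PREDICT(D → Y) = { 'd', 'num' }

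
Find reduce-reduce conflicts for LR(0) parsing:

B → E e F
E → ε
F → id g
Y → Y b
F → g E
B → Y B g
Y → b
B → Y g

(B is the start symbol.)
A reduce-reduce conflict occurs when an LR(0) state has two complete items [A → α .] and [B → β .] — both call for a reduction, and with no lookahead the parser cannot choose between them.

Augment with B' → B and build the canonical LR(0) collection (I0 = CLOSURE({[B' → . B]}), then GOTO on every symbol after a dot until no new states appear). It has 15 states:
  I0: { [B → . E e F], [B → . Y B g], [B → . Y g], [B' → . B], [E → .], [Y → . Y b], [Y → . b] }  — shift, reduce
  I1: { [B' → B .] }  — accept
  I2: { [B → E . e F] }  — shift
  I3: { [B → . E e F], [B → . Y B g], [B → . Y g], [B → Y . B g], [B → Y . g], [E → .], [Y → . Y b], [Y → . b], [Y → Y . b] }  — shift, reduce
  I4: { [Y → b .] }  — reduce
  I5: { [B → Y B . g] }  — shift
  I6: { [Y → Y b .], [Y → b .] }  — 2 reduces
  I7: { [B → Y g .] }  — reduce
  I8: { [B → Y B g .] }  — reduce
  I9: { [B → E e . F], [F → . g E], [F → . id g] }  — shift
  I10: { [B → E e F .] }  — reduce
  I11: { [E → .], [F → g . E] }  — reduce
  I12: { [F → id . g] }  — shift
  I13: { [F → id g .] }  — reduce
  I14: { [F → g E .] }  — reduce

I6 contains complete items [Y → Y b .], [Y → b .] — reduce-reduce conflict.

Answer: Yes — I6: [Y → Y b .] vs [Y → b .]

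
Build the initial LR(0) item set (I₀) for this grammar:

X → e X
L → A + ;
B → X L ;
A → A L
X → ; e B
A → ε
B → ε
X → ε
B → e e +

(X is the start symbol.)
{ [X → . ; e B], [X → . e X], [X → .], [X' → . X] }

First, augment the grammar with X' → X
I₀ = CLOSURE({ [X' → . X] }):
  [X' → . X] has the dot before X: add [X → . e X], [X → . ; e B], [X → .]
No further items can be added.

I₀ = { [X → . ; e B], [X → . e X], [X → .], [X' → . X] }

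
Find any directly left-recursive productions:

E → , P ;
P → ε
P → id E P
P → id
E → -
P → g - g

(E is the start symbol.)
No direct left recursion

Direct left recursion occurs when N → N α for some non-terminal N (the right-hand side begins with the left-hand side itself).

E → , P ;: starts with ','
P → ε: starts with ε
P → id E P: starts with id
P → id: starts with id
E → -: starts with '-'
P → g - g: starts with g

No direct left recursion found.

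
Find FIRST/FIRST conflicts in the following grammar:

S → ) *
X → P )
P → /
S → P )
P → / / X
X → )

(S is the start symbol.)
A FIRST/FIRST conflict occurs when two productions N → α and N → β for the same non-terminal have FIRST(α) ∩ FIRST(β) ≠ ∅ (with ε ∈ FIRST of a nullable right-hand side, so two nullable alternatives also conflict).

FIRST sets of the non-terminals at (or reachable through a nullable prefix from) the front of some alternative:
  FIRST(P) = { '/' }

Productions for S:
  S → ) *: FIRST = { ')' }
  S → P ): FIRST = { '/' }
Productions for X:
  X → P ): FIRST = { '/' }
  X → ): FIRST = { ')' }
Productions for P:
  P → /: FIRST = { '/' }
  P → / / X: FIRST = { '/' }

Conflict for P: P → / and P → / / X
  Overlap: { '/' }

Answer: Yes. P → '/' / P → '/' '/' X on { '/' }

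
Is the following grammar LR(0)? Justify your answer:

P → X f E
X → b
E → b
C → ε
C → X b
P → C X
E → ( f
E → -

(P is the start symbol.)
No. Shift-reduce conflict between [C → .] and [X → . b]

Augment with P' → P and build the canonical LR(0) collection (I0 = CLOSURE({[P' → . P]}), then GOTO on every symbol after a dot until no new states appear). It has 13 states:
  I0: { [C → . X b], [C → .], [P → . C X], [P → . X f E], [P' → . P], [X → . b] }  — shift, reduce
  I1: { [P → C . X], [X → . b] }  — shift
  I2: { [P' → P .] }  — accept
  I3: { [C → X . b], [P → X . f E] }  — shift
  I4: { [X → b .] }  — reduce
  I5: { [C → X b .] }  — reduce
  I6: { [E → . ( f], [E → . -], [E → . b], [P → X f . E] }  — shift
  I7: { [E → ( . f] }  — shift
  I8: { [E → - .] }  — reduce
  I9: { [P → X f E .] }  — reduce
  I10: { [E → b .] }  — reduce
  I11: { [E → ( f .] }  — reduce
  I12: { [P → C X .] }  — reduce

Conflict in state I0:
  Shift-reduce conflict between [C → .] and [X → . b]
So the grammar is NOT LR(0).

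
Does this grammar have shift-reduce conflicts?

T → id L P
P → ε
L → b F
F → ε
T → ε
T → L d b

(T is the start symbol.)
A shift-reduce conflict occurs when an LR(0) state has both:
  - a complete (reduce) item [A → α .] (dot at the end), and
  - a shift item [B → β . c γ] (dot before a terminal).

Augment with T' → T and build the canonical LR(0) collection (I0 = CLOSURE({[T' → . T]}), then GOTO on every symbol after a dot until no new states appear). It has 10 states:
  I0: { [L → . b F], [T → . L d b], [T → . id L P], [T → .], [T' → . T] }  — shift, reduce
  I1: { [T → L . d b] }  — shift
  I2: { [T' → T .] }  — accept
  I3: { [F → .], [L → b . F] }  — reduce
  I4: { [L → . b F], [T → id . L P] }  — shift
  I5: { [P → .], [T → id L . P] }  — reduce
  I6: { [T → id L P .] }  — reduce
  I7: { [L → b F .] }  — reduce
  I8: { [T → L d . b] }  — shift
  I9: { [T → L d b .] }  — reduce

I0 contains reduce item [T → .] and shift items [L → . b F], [T → . id L P] — shift-reduce conflict.

Answer: Yes — I0: [T → .] vs [L → . b F]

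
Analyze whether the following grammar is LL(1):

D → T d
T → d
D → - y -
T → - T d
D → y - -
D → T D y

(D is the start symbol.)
No. Predict set conflict for D: { '-' }

A grammar is LL(1) if for each non-terminal N with multiple productions, the predict sets of those productions are pairwise disjoint, where PREDICT(N → α) = (FIRST(α) \ {ε}) ∪ (FOLLOW(N) if α ⇒* ε).

Relevant sets:
  FIRST(T) = { '-', 'd' }

For D:
  PREDICT(D → T d) = { '-', 'd' }
  PREDICT(D → '-' y '-') = { '-' }
  PREDICT(D → y '-' '-') = { 'y' }
  PREDICT(D → T D y) = { '-', 'd' }
For T:
  PREDICT(T → d) = { 'd' }
  PREDICT(T → '-' T d) = { '-' }

Conflict found: Predict set conflict for D: { '-' }
The grammar is NOT LL(1).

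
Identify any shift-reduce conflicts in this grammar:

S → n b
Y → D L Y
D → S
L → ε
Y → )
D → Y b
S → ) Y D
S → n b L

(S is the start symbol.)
A shift-reduce conflict occurs when an LR(0) state has both:
  - a complete (reduce) item [A → α .] (dot at the end), and
  - a shift item [B → β . c γ] (dot before a terminal).

Augment with S' → S and build the canonical LR(0) collection (I0 = CLOSURE({[S' → . S]}), then GOTO on every symbol after a dot until no new states appear). It has 15 states:
  I0: { [S → . ) Y D], [S → . n b L], [S → . n b], [S' → . S] }  — shift
  I1: { [D → . S], [D → . Y b], [S → ) . Y D], [S → . ) Y D], [S → . n b L], [S → . n b], [Y → . )], [Y → . D L Y] }  — shift
  I2: { [S' → S .] }  — accept
  I3: { [S → n . b L], [S → n . b] }  — shift
  I4: { [L → .], [S → n b . L], [S → n b .] }  — 2 reduces
  I5: { [S → n b L .] }  — reduce
  I6: { [D → . S], [D → . Y b], [S → ) . Y D], [S → . ) Y D], [S → . n b L], [S → . n b], [Y → ) .], [Y → . )], [Y → . D L Y] }  — shift, reduce
  I7: { [L → .], [Y → D . L Y] }  — reduce
  I8: { [D → S .] }  — reduce
  I9: { [D → . S], [D → . Y b], [D → Y . b], [S → ) Y . D], [S → . ) Y D], [S → . n b L], [S → . n b], [Y → . )], [Y → . D L Y] }  — shift
  I10: { [L → .], [S → ) Y D .], [Y → D . L Y] }  — 2 reduces
  I11: { [D → Y . b] }  — shift
  I12: { [D → Y b .] }  — reduce
  I13: { [D → . S], [D → . Y b], [S → . ) Y D], [S → . n b L], [S → . n b], [Y → . )], [Y → . D L Y], [Y → D L . Y] }  — shift
  I14: { [D → Y . b], [Y → D L Y .] }  — shift, reduce

I6 contains reduce item [Y → ) .] and shift items [S → . ) Y D], [S → . n b], [S → . n b L], [Y → . )] — shift-reduce conflict.
I14 contains reduce item [Y → D L Y .] and shift item [D → Y . b] — shift-reduce conflict.

Answer: Yes — I6: [Y → ) .] vs [S → . ) Y D]; I14: [Y → D L Y .] vs [D → Y . b]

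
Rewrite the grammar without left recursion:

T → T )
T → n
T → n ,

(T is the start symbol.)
T → n T'
T → n , T'
T' → ) T'
T' → ε

T is directly left-recursive. The standard transformation for
  A → A α₁ | ... | A α_m | β₁ | ... | β_n
is
  A  → β₁ A' | ... | β_n A'
  A' → α₁ A' | ... | α_m A' | ε

T → n becomes T → n T'
T → n , becomes T → n , T'
T → T ) becomes T' → ) T'
Add T' → ε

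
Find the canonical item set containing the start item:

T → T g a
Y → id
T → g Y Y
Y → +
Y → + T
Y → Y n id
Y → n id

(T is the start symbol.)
{ [T → . T g a], [T → . g Y Y], [T' → . T] }

First, augment the grammar with T' → T
I₀ = CLOSURE({ [T' → . T] }):
  [T' → . T] has the dot before T: add [T → . T g a], [T → . g Y Y]
No further items can be added.

I₀ = { [T → . T g a], [T → . g Y Y], [T' → . T] }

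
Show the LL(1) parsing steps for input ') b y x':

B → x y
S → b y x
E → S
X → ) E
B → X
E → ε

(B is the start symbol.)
Stack is shown with the top on the left.

Stack    Input      Action
--------------------------
B $      ) b y x $  output B → X
X $      ) b y x $  output X → ) E
) E $    ) b y x $  match ')'
E $      b y x $    output E → S
S $      b y x $    output S → b y x
b y x $  b y x $    match 'b'
y x $    y x $      match 'y'
x $      x $        match 'x'
$        $          accept

The string is accepted.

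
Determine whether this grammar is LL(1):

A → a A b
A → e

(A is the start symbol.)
For A:
  PREDICT(A → a A b) = { 'a' }
  PREDICT(A → e) = { 'e' }

All predict sets are disjoint. The grammar IS LL(1).

Answer: Yes, the grammar is LL(1).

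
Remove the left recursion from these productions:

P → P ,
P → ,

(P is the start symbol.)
P → , P'
P' → , P'
P' → ε

P is directly left-recursive. The standard transformation for
  A → A α₁ | ... | A α_m | β₁ | ... | β_n
is
  A  → β₁ A' | ... | β_n A'
  A' → α₁ A' | ... | α_m A' | ε

P → , becomes P → , P'
P → P , becomes P' → , P'
Add P' → ε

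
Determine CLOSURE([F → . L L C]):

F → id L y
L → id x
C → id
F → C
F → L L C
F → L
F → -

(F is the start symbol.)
Start with: [F → . L L C]
  [F → . L L C] has the dot before L: add [L → . id x]
No further items can be added.

CLOSURE = { [F → . L L C], [L → . id x] }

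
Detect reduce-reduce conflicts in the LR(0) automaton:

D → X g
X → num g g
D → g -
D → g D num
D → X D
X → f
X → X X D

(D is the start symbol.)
Yes — I14: [D → X D .] vs [X → X X D .]

A reduce-reduce conflict occurs when an LR(0) state has two complete items [A → α .] and [B → β .] — both call for a reduction, and with no lookahead the parser cannot choose between them.

Augment with D' → D and build the canonical LR(0) collection (I0 = CLOSURE({[D' → . D]}), then GOTO on every symbol after a dot until no new states appear). It has 15 states:
  I0: { [D → . X D], [D → . X g], [D → . g -], [D → . g D num], [D' → . D], [X → . X X D], [X → . f], [X → . num g g] }  — shift
  I1: { [D' → D .] }  — accept
  I2: { [D → . X D], [D → . X g], [D → . g -], [D → . g D num], [D → X . D], [D → X . g], [X → . X X D], [X → . f], [X → . num g g], [X → X . X D] }  — shift
  I3: { [X → f .] }  — reduce
  I4: { [D → . X D], [D → . X g], [D → . g -], [D → . g D num], [D → g . -], [D → g . D num], [X → . X X D], [X → . f], [X → . num g g] }  — shift
  I5: { [X → num . g g] }  — shift
  I6: { [X → num g . g] }  — shift
  I7: { [X → num g g .] }  — reduce
  I8: { [D → g - .] }  — reduce
  I9: { [D → g D . num] }  — shift
  I10: { [D → g D num .] }  — reduce
  I11: { [D → X D .] }  — reduce
  I12: { [D → . X D], [D → . X g], [D → . g -], [D → . g D num], [D → X . D], [D → X . g], [X → . X X D], [X → . f], [X → . num g g], [X → X . X D], [X → X X . D] }  — shift
  I13: { [D → . X D], [D → . X g], [D → . g -], [D → . g D num], [D → X g .], [D → g . -], [D → g . D num], [X → . X X D], [X → . f], [X → . num g g] }  — shift, reduce
  I14: { [D → X D .], [X → X X D .] }  — 2 reduces

I14 contains complete items [D → X D .], [X → X X D .] — reduce-reduce conflict.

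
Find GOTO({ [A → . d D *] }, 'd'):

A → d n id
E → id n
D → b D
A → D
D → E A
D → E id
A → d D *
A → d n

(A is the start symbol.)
{ [A → d . D *], [D → . E A], [D → . E id], [D → . b D], [E → . id n] }

GOTO(I, 'd') = CLOSURE({ [A → αX.β] : [A → α.Xβ] ∈ I, X = 'd' })

Items with dot before 'd', with the dot advanced:
  [A → . d D *] → [A → d . D *]
Closure of the advanced items:
  [A → d . D *] has the dot before D: add [D → . b D], [D → . E A], [D → . E id]
  [D → . E A] has the dot before E: add [E → . id n]

GOTO = { [A → d . D *], [D → . E A], [D → . E id], [D → . b D], [E → . id n] }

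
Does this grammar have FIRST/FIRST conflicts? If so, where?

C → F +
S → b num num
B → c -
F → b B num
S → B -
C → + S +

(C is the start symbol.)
No FIRST/FIRST conflicts.

FIRST sets of the non-terminals at (or reachable through a nullable prefix from) the front of some alternative:
  FIRST(F) = { 'b' }
  FIRST(B) = { 'c' }

Productions for C:
  C → F +: FIRST = { 'b' }
  C → + S +: FIRST = { '+' }
Productions for S:
  S → b num num: FIRST = { 'b' }
  S → B -: FIRST = { 'c' }
B, F have only one production, so no FIRST/FIRST conflict is possible there.

All alternatives of each non-terminal have pairwise disjoint FIRST sets.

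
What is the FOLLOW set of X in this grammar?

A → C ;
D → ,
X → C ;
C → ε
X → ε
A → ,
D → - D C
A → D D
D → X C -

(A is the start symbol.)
{ '-' }

In D → X C -: X is followed by C '-', add FIRST(C '-') \ {ε} = { '-' }

Taking the union: FOLLOW(X) = { '-' }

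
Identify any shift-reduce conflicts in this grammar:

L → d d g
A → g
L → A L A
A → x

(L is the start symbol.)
A shift-reduce conflict occurs when an LR(0) state has both:
  - a complete (reduce) item [A → α .] (dot at the end), and
  - a shift item [B → β . c γ] (dot before a terminal).

Augment with L' → L and build the canonical LR(0) collection (I0 = CLOSURE({[L' → . L]}), then GOTO on every symbol after a dot until no new states appear). It has 10 states:
  I0: { [A → . g], [A → . x], [L → . A L A], [L → . d d g], [L' → . L] }  — shift
  I1: { [A → . g], [A → . x], [L → . A L A], [L → . d d g], [L → A . L A] }  — shift
  I2: { [L' → L .] }  — accept
  I3: { [L → d . d g] }  — shift
  I4: { [A → g .] }  — reduce
  I5: { [A → x .] }  — reduce
  I6: { [L → d d . g] }  — shift
  I7: { [L → d d g .] }  — reduce
  I8: { [A → . g], [A → . x], [L → A L . A] }  — shift
  I9: { [L → A L A .] }  — reduce

No state contains both a complete item and a shift item.

Answer: No shift-reduce conflicts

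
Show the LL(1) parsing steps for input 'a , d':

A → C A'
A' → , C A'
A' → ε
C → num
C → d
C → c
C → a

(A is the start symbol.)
Stack is shown with the top on the left.

Stack     Input    Action
-------------------------
A $       a , d $  output A → C A'
C A' $    a , d $  output C → a
a A' $    a , d $  match 'a'
A' $      , d $    output A' → , C A'
, C A' $  , d $    match ','
C A' $    d $      output C → d
d A' $    d $      match 'd'
A' $      $        output A' → ε
$         $        accept

The string is accepted.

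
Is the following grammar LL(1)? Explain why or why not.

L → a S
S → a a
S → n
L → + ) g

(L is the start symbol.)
Yes, the grammar is LL(1).

A grammar is LL(1) if for each non-terminal N with multiple productions, the predict sets of those productions are pairwise disjoint, where PREDICT(N → α) = (FIRST(α) \ {ε}) ∪ (FOLLOW(N) if α ⇒* ε).

For L:
  PREDICT(L → a S) = { 'a' }
  PREDICT(L → '+' ')' g) = { '+' }
For S:
  PREDICT(S → a a) = { 'a' }
  PREDICT(S → n) = { 'n' }

All predict sets are disjoint. The grammar IS LL(1).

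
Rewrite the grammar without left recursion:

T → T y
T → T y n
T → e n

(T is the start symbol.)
T is directly left-recursive. The standard transformation for
  A → A α₁ | ... | A α_m | β₁ | ... | β_n
is
  A  → β₁ A' | ... | β_n A'
  A' → α₁ A' | ... | α_m A' | ε

T → e n becomes T → e n T'
T → T y becomes T' → y T'
T → T y n becomes T' → y n T'
Add T' → ε

Resulting grammar:
T → e n T'
T' → y T'
T' → y n T'
T' → ε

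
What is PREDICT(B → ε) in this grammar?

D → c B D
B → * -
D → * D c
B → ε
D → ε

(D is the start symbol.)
{ $, '*', 'c' }

PREDICT(B → ε) = (FIRST(RHS) \ {ε}) ∪ (FOLLOW(B) if ε ∈ FIRST(RHS), i.e. RHS ⇒* ε)
The right-hand side is ε (FIRST(ε) = { ε }), so the predict set is FOLLOW(B) = { $, '*', 'c' }
PREDICT(B → ε) = { $, '*', 'c' }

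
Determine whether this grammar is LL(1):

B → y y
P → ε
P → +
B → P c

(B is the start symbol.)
Yes, the grammar is LL(1).

A grammar is LL(1) if for each non-terminal N with multiple productions, the predict sets of those productions are pairwise disjoint, where PREDICT(N → α) = (FIRST(α) \ {ε}) ∪ (FOLLOW(N) if α ⇒* ε).

Relevant sets:
  FIRST(P) = { '+', ε }
  FOLLOW(P) = { 'c' }

For B:
  PREDICT(B → y y) = { 'y' }
  PREDICT(B → P c) = { '+', 'c' }
For P:
  PREDICT(P → ε) = { 'c' }
  PREDICT(P → '+') = { '+' }

All predict sets are disjoint. The grammar IS LL(1).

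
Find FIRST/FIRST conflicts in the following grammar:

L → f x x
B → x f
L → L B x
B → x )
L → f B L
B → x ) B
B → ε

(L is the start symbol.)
FIRST sets of the non-terminals at (or reachable through a nullable prefix from) the front of some alternative:
  FIRST(L) = { 'f' }

Productions for L:
  L → f x x: FIRST = { 'f' }
  L → L B x: FIRST = { 'f' }
  L → f B L: FIRST = { 'f' }
Productions for B:
  B → x f: FIRST = { 'x' }
  B → x ): FIRST = { 'x' }
  B → x ) B: FIRST = { 'x' }
  B → ε: FIRST = { ε }

Conflict for L: L → f x x and L → L B x
  Overlap: { 'f' }
Conflict for L: L → f x x and L → f B L
  Overlap: { 'f' }
Conflict for L: L → L B x and L → f B L
  Overlap: { 'f' }
Conflict for B: B → x f and B → x )
  Overlap: { 'x' }
Conflict for B: B → x f and B → x ) B
  Overlap: { 'x' }
Conflict for B: B → x ) and B → x ) B
  Overlap: { 'x' }

Answer: Yes. L → f x x / L → L B x on { 'f' }; L → f x x / L → f B L on { 'f' }; L → L B x / L → f B L on { 'f' }; B → x f / B → x ')' on { 'x' }; B → x f / B → x ')' B on { 'x' }; B → x ')' / B → x ')' B on { 'x' }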